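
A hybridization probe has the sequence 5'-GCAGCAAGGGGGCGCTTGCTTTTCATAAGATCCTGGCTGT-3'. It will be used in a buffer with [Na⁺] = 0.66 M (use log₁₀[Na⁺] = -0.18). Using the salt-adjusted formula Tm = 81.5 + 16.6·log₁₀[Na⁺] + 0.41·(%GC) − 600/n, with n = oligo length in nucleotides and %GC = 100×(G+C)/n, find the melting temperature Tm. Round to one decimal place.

86.1°C

Length n = 40. Counting bases: T=11, C=9, A=7, G=13
G+C = 22, so %GC = 22/40 × 100 = 55%
Salt term: 16.6 × (-0.18) = -2.988
GC term: 0.41 × 55 = 22.55; length term: −600/40 = −15
Tm = 81.5 + (-2.988) + 22.55 − 15 = 86.062 → 86.1°C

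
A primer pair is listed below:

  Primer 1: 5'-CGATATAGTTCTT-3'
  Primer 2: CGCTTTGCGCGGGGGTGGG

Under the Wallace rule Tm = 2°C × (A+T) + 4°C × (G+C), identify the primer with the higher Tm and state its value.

Primer 2, 68°C

Primer 1: A+T=9, G+C=4 → Tm = 2(9)+4(4) = 34°C
Primer 2: A+T=4, G+C=15 → Tm = 2(4)+4(15) = 68°C
34°C vs 68°C → primer 2 is higher.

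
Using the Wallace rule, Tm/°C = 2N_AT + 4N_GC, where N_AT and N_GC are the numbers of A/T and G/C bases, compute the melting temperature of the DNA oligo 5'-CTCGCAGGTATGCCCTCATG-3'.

64°C

Base counts: T=5, G=5, C=7, A=3
AT pairs contribute 8, GC pairs contribute 12.
Tm = 2(8) + 4(12) = 16 + 48 = 64°C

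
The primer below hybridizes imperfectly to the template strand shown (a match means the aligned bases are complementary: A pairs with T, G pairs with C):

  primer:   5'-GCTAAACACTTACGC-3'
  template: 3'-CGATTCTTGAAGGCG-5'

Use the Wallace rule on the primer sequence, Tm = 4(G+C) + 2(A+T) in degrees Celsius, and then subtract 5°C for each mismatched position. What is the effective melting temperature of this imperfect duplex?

29°C

Primer base counts: A=5, T=3, G=2, C=5 → A+T=8, G+C=7
Perfect-match Tm = 2(8) + 4(7) = 16 + 28 = 44°C
Mismatches (positions where the bases are not complementary): 3 (at positions 6, 7, 12)
Effective Tm = 44 − 3×5 = 44 − 15 = 29°C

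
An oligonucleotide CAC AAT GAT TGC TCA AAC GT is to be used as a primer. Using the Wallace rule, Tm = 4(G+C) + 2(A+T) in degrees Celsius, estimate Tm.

Scanning the sequence gives G=3, A=7, T=5, C=5.
A+T = 12, G+C = 8
Tm = 2×12 + 4×8 = 56°C

56°C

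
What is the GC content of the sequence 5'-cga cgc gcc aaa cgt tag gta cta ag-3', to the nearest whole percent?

54%

Base counts: A=8, G=7, C=7, T=4
G+C = 7 + 7 = 14 out of 26 bases
%GC = 14/26 × 100 = 53.85% ≈ 54%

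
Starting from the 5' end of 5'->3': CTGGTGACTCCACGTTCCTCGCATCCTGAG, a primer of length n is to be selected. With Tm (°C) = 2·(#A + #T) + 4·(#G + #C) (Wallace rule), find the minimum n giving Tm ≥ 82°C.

n = 26

First 25 bases: CTGGTGACTCCACGTTCCTCGCATC → Tm = 80°C (< 82°C)
First 26 bases: CTGGTGACTCCACGTTCCTCGCATCC → Tm = 84°C (≥ 82°C)
Since every base adds ≥2°C, Tm only increases with n, so the threshold is first crossed at n = 26.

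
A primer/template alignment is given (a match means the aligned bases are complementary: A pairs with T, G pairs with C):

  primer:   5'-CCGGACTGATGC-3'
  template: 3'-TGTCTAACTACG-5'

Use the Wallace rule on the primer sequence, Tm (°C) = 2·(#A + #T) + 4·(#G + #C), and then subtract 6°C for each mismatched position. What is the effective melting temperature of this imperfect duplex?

Primer base counts: A=2, T=2, G=4, C=4 → A+T=4, G+C=8
Perfect-match Tm = 2(4) + 4(8) = 8 + 32 = 40°C
Mismatches (positions where the bases are not complementary): 3 (at positions 1, 3, 6)
Effective Tm = 40 − 3×6 = 40 − 18 = 22°C

22°C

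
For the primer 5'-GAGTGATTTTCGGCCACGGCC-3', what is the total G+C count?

13

Scanning the sequence gives G=7, C=6, T=5, A=3.
G+C = 7 + 6 = 13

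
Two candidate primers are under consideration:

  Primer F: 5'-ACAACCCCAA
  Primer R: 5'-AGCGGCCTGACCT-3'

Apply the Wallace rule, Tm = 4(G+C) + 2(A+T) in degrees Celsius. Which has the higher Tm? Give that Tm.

Primer F: A+T=5, G+C=5 → Tm = 2(5)+4(5) = 30°C
Primer R: A+T=4, G+C=9 → Tm = 2(4)+4(9) = 44°C
30°C vs 44°C → primer R is higher.

Primer R, 44°C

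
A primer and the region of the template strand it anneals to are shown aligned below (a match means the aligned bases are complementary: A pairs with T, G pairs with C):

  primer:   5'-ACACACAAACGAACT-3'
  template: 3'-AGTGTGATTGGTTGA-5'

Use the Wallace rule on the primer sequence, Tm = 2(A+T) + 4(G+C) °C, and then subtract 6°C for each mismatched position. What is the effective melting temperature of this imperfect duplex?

24°C

Primer base counts: A=8, T=1, G=1, C=5 → A+T=9, G+C=6
Perfect-match Tm = 2(9) + 4(6) = 18 + 24 = 42°C
Mismatches (positions where the bases are not complementary): 3 (at positions 1, 7, 11)
Effective Tm = 42 − 3×6 = 42 − 18 = 24°C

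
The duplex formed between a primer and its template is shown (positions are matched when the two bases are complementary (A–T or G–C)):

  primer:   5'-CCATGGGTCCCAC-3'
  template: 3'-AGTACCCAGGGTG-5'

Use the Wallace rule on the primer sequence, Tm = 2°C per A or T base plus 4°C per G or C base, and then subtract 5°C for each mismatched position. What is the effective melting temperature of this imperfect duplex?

39°C

Primer base counts: A=2, T=2, G=3, C=6 → A+T=4, G+C=9
Perfect-match Tm = 2(4) + 4(9) = 8 + 36 = 44°C
Mismatches (positions where the bases are not complementary): 1 (at position 1)
Effective Tm = 44 − 1×5 = 44 − 5 = 39°C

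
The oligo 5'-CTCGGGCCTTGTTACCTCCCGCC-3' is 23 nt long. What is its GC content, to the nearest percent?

70%

Counting bases: C=11, T=6, G=5, A=1
G+C = 5 + 11 = 16 out of 23 bases
%GC = 16/23 × 100 = 69.57% ≈ 70%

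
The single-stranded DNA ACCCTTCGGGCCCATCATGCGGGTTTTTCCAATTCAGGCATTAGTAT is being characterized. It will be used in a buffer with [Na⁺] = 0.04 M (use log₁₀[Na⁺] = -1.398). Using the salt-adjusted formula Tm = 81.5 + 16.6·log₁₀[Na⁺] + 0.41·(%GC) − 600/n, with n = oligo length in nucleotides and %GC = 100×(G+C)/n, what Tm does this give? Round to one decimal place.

Length n = 47. Scanning the sequence gives G=10, C=13, T=15, A=9.
G+C = 23, so %GC = 23/47 × 100 = 48.936%
Salt term: 16.6 × (-1.398) = -23.207
GC term: 0.41 × 48.936 = 20.064; length term: −600/47 = −12.766
Tm = 81.5 + (-23.207) + 20.064 − 12.766 = 65.591 → 65.6°C

65.6°C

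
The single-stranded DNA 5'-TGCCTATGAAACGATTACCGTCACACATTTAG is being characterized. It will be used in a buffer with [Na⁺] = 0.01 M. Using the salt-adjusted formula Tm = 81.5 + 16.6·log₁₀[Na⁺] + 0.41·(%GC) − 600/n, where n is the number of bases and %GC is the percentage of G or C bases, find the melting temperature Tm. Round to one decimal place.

Length n = 32. Counting bases: G=5, T=9, A=10, C=8
G+C = 13, so %GC = 13/32 × 100 = 40.625%
Salt term: 16.6 × (-2) = -33.2
GC term: 0.41 × 40.625 = 16.656; length term: −600/32 = −18.75
Tm = 81.5 + (-33.2) + 16.656 − 18.75 = 46.206 → 46.2°C

46.2°C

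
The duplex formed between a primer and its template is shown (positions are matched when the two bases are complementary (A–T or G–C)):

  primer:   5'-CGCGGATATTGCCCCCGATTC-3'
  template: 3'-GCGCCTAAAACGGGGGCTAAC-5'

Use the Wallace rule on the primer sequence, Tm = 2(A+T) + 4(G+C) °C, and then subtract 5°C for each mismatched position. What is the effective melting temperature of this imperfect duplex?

Primer base counts: A=3, T=5, G=5, C=8 → A+T=8, G+C=13
Perfect-match Tm = 2(8) + 4(13) = 16 + 52 = 68°C
Mismatches (positions where the bases are not complementary): 2 (at positions 8, 21)
Effective Tm = 68 − 2×5 = 68 − 10 = 58°C

58°C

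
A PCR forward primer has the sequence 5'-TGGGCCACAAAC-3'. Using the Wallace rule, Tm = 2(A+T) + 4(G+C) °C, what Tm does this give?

38°C

Scanning the sequence gives A=4, G=3, T=1, C=4.
AT pairs contribute 5, GC pairs contribute 7.
Tm = 2×5 + 4×7 = 38°C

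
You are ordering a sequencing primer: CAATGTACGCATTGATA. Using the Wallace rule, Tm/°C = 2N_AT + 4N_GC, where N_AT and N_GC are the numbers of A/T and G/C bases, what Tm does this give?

Scanning the sequence gives A=6, T=5, G=3, C=3.
So N_AT = 11 and N_GC = 6.
Tm = 2(11) + 4(6) = 22 + 24 = 46°C

46°C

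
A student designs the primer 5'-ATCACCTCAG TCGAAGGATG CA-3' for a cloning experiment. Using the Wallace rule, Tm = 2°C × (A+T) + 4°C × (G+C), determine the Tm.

66°C

Counting bases: T=4, C=6, G=5, A=7
So N_AT = 11 and N_GC = 11.
Tm = 2×11 + 4×11 = 66°C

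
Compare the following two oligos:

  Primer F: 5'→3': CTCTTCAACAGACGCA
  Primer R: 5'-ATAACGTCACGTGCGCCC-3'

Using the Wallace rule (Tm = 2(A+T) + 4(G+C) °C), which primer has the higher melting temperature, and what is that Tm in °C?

Primer F: A+T=8, G+C=8 → Tm = 2(8)+4(8) = 48°C
Primer R: A+T=7, G+C=11 → Tm = 2(7)+4(11) = 58°C
48°C vs 58°C → primer R is higher.

Primer R, 58°C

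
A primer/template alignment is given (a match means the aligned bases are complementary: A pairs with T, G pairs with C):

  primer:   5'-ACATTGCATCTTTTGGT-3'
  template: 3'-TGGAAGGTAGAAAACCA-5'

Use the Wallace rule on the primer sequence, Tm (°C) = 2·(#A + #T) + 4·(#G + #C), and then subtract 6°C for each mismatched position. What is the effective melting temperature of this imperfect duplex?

Primer base counts: A=3, T=8, G=3, C=3 → A+T=11, G+C=6
Perfect-match Tm = 2(11) + 4(6) = 22 + 24 = 46°C
Mismatches (positions where the bases are not complementary): 2 (at positions 3, 6)
Effective Tm = 46 − 2×6 = 46 − 12 = 34°C

34°C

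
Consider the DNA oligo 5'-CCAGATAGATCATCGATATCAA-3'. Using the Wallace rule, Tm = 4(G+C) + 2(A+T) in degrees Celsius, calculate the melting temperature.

Scanning the sequence gives G=3, T=5, C=5, A=9.
So N_AT = 14 and N_GC = 8.
Tm = 2(14) + 4(8) = 28 + 32 = 60°C

60°C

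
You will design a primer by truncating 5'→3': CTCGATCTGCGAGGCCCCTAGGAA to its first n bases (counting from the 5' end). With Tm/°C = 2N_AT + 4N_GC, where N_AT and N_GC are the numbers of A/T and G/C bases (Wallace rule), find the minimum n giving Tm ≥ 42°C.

n = 13

First 12 bases: CTCGATCTGCGA → Tm = 38°C (< 42°C)
First 13 bases: CTCGATCTGCGAG → Tm = 42°C (≥ 42°C)
Since every base adds ≥2°C, Tm only increases with n, so the threshold is first crossed at n = 13.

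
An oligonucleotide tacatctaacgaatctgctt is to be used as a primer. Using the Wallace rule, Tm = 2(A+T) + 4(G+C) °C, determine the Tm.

54°C

Scanning the sequence gives C=5, T=7, G=2, A=6.
So N_AT = 13 and N_GC = 7.
Tm = 2(13) + 4(7) = 26 + 28 = 54°C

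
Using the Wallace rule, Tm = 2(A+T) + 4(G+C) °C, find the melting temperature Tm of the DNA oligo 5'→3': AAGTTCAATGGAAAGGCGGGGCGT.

A=7, G=10, C=3, T=4
A+T = 11, G+C = 13
Tm = 4·13 + 2·11 = 52 + 22 = 74°C

74°C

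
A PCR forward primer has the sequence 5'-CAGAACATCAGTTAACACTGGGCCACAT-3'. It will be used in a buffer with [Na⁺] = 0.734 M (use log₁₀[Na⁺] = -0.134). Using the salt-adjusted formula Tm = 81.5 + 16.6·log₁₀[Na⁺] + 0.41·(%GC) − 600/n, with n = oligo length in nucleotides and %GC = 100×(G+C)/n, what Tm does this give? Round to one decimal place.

76.9°C

Length n = 28. Counting bases: C=8, G=5, A=10, T=5
G+C = 13, so %GC = 13/28 × 100 = 46.429%
Salt term: 16.6 × (-0.134) = -2.224
GC term: 0.41 × 46.429 = 19.036; length term: −600/28 = −21.429
Tm = 81.5 + (-2.224) + 19.036 − 21.429 = 76.883 → 76.9°C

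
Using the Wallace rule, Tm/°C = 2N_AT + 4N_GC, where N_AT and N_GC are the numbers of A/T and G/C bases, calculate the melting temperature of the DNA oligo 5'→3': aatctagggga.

Base counts: G=4, T=2, A=4, C=1
So N_AT = 6 and N_GC = 5.
Tm = 4·5 + 2·6 = 20 + 12 = 32°C

32°C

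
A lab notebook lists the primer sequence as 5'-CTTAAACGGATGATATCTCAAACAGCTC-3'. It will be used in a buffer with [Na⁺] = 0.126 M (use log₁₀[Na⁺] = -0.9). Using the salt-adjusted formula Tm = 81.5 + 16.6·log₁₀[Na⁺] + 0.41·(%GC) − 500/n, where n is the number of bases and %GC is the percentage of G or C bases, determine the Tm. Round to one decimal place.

64.8°C

Length n = 28. Base counts: G=4, C=7, T=7, A=10
G+C = 11, so %GC = 11/28 × 100 = 39.286%
Salt term: 16.6 × (-0.9) = -14.94
GC term: 0.41 × 39.286 = 16.107; length term: −500/28 = −17.857
Tm = 81.5 + (-14.94) + 16.107 − 17.857 = 64.81 → 64.8°C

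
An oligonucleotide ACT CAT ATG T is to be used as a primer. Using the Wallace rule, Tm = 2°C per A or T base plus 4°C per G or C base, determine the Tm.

Base counts: A=3, T=4, C=2, G=1
AT pairs contribute 7, GC pairs contribute 3.
Tm = 4·3 + 2·7 = 12 + 14 = 26°C

26°C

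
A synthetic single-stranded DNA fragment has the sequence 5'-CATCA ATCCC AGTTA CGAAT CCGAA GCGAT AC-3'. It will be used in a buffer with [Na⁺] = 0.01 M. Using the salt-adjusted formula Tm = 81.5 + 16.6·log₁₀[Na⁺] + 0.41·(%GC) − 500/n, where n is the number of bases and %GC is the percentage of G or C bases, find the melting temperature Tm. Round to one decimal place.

51.9°C

Length n = 32. Counting bases: A=11, G=5, T=6, C=10
G+C = 15, so %GC = 15/32 × 100 = 46.875%
Salt term: 16.6 × (-2) = -33.2
GC term: 0.41 × 46.875 = 19.219; length term: −500/32 = −15.625
Tm = 81.5 + (-33.2) + 19.219 − 15.625 = 51.894 → 51.9°C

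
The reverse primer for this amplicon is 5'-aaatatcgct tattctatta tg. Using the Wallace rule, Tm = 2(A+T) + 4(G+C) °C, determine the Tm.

54°C

Base counts: A=7, T=10, C=3, G=2
So N_AT = 17 and N_GC = 5.
Tm = 4·5 + 2·17 = 20 + 34 = 54°C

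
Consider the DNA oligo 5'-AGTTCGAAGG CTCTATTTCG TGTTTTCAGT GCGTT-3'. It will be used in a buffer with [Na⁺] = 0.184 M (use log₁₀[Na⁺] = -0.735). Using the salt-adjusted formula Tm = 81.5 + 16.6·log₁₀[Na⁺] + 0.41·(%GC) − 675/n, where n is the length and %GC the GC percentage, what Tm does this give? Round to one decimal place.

Length n = 35. C=6, G=9, T=15, A=5
G+C = 15, so %GC = 15/35 × 100 = 42.857%
Salt term: 16.6 × (-0.735) = -12.201
GC term: 0.41 × 42.857 = 17.571; length term: −675/35 = −19.286
Tm = 81.5 + (-12.201) + 17.571 − 19.286 = 67.584 → 67.6°C

67.6°C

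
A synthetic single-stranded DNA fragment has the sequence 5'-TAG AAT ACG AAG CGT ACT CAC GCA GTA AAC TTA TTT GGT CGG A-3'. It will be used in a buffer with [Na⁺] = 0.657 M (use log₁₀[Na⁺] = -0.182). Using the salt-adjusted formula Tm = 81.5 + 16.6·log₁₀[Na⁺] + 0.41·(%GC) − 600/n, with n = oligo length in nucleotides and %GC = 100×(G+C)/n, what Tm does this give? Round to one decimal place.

81.7°C

Length n = 43. Counting bases: C=8, T=11, A=14, G=10
G+C = 18, so %GC = 18/43 × 100 = 41.86%
Salt term: 16.6 × (-0.182) = -3.021
GC term: 0.41 × 41.86 = 17.163; length term: −600/43 = −13.953
Tm = 81.5 + (-3.021) + 17.163 − 13.953 = 81.689 → 81.7°C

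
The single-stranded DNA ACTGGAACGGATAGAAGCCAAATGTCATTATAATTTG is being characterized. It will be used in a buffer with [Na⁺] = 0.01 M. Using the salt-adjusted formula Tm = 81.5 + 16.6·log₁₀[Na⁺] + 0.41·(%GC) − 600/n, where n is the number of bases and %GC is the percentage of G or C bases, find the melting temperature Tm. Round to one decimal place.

Length n = 37. G=8, A=14, C=5, T=10
G+C = 13, so %GC = 13/37 × 100 = 35.135%
Salt term: 16.6 × (-2) = -33.2
GC term: 0.41 × 35.135 = 14.405; length term: −600/37 = −16.216
Tm = 81.5 + (-33.2) + 14.405 − 16.216 = 46.489 → 46.5°C

46.5°C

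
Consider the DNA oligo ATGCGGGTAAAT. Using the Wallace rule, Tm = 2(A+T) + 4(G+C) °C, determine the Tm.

Base counts: C=1, G=4, A=4, T=3
AT pairs contribute 7, GC pairs contribute 5.
Tm = 2(7) + 4(5) = 14 + 20 = 34°C

34°C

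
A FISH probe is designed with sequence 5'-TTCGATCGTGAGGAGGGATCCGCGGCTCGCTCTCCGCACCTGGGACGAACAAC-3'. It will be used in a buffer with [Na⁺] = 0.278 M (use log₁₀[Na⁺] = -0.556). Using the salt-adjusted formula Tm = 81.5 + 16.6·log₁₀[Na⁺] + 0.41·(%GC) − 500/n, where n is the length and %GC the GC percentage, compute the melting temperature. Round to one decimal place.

Length n = 53. Base counts: T=9, C=17, G=17, A=10
G+C = 34, so %GC = 34/53 × 100 = 64.151%
Salt term: 16.6 × (-0.556) = -9.23
GC term: 0.41 × 64.151 = 26.302; length term: −500/53 = −9.434
Tm = 81.5 + (-9.23) + 26.302 − 9.434 = 89.138 → 89.1°C

89.1°C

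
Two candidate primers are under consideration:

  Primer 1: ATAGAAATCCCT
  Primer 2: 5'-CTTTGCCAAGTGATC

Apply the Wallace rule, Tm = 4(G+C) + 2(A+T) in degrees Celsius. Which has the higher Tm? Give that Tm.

Primer 2, 44°C

Primer 1: A+T=8, G+C=4 → Tm = 2(8)+4(4) = 32°C
Primer 2: A+T=8, G+C=7 → Tm = 2(8)+4(7) = 44°C
32°C vs 44°C → primer 2 is higher.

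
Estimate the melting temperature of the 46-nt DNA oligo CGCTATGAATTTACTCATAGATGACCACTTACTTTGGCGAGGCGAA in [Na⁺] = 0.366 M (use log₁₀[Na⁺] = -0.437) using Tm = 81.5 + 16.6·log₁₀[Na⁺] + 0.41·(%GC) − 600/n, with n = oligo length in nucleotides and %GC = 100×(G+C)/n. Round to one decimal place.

79.0°C

Length n = 46. Counting bases: T=13, G=10, C=10, A=13
G+C = 20, so %GC = 20/46 × 100 = 43.478%
Salt term: 16.6 × (-0.437) = -7.254
GC term: 0.41 × 43.478 = 17.826; length term: −600/46 = −13.043
Tm = 81.5 + (-7.254) + 17.826 − 13.043 = 79.029 → 79.0°C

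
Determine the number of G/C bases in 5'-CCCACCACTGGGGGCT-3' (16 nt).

G=5, A=2, C=7, T=2
G+C = 5 + 7 = 12

12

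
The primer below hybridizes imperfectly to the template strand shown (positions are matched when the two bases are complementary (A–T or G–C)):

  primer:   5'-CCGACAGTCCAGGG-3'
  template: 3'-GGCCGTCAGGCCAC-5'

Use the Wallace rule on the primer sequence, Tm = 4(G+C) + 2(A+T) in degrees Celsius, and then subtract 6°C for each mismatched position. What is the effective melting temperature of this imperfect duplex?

30°C

Primer base counts: A=3, T=1, G=5, C=5 → A+T=4, G+C=10
Perfect-match Tm = 2(4) + 4(10) = 8 + 40 = 48°C
Mismatches (positions where the bases are not complementary): 3 (at positions 4, 11, 13)
Effective Tm = 48 − 3×6 = 48 − 18 = 30°C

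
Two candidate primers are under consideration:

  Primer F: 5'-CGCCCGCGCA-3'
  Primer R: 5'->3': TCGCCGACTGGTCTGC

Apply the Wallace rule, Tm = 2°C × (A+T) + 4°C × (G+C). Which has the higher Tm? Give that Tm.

Primer F: A+T=1, G+C=9 → Tm = 2(1)+4(9) = 38°C
Primer R: A+T=5, G+C=11 → Tm = 2(5)+4(11) = 54°C
38°C vs 54°C → primer R is higher.

Primer R, 54°C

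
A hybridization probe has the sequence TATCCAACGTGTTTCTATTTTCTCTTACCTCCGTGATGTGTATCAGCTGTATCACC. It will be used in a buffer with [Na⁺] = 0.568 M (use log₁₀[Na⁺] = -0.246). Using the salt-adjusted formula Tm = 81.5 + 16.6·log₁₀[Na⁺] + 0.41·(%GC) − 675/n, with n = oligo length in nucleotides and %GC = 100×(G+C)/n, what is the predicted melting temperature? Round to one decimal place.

Length n = 56. A=10, T=23, C=15, G=8
G+C = 23, so %GC = 23/56 × 100 = 41.071%
Salt term: 16.6 × (-0.246) = -4.084
GC term: 0.41 × 41.071 = 16.839; length term: −675/56 = −12.054
Tm = 81.5 + (-4.084) + 16.839 − 12.054 = 82.201 → 82.2°C

82.2°C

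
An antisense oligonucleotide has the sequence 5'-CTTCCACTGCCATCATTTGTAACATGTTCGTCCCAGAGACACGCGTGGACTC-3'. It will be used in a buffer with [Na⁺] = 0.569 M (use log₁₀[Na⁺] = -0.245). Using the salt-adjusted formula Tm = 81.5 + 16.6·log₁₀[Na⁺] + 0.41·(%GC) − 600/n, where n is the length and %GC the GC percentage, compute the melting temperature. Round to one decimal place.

Length n = 52. Scanning the sequence gives G=10, A=11, C=17, T=14.
G+C = 27, so %GC = 27/52 × 100 = 51.923%
Salt term: 16.6 × (-0.245) = -4.067
GC term: 0.41 × 51.923 = 21.288; length term: −600/52 = −11.538
Tm = 81.5 + (-4.067) + 21.288 − 11.538 = 87.183 → 87.2°C

87.2°C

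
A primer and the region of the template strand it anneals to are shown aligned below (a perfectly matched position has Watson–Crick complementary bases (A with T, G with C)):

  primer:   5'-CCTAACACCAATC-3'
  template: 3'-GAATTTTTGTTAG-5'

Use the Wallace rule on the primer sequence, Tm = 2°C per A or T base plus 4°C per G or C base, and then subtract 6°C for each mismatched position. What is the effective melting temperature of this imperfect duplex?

20°C

Primer base counts: A=5, T=2, G=0, C=6 → A+T=7, G+C=6
Perfect-match Tm = 2(7) + 4(6) = 14 + 24 = 38°C
Mismatches (positions where the bases are not complementary): 3 (at positions 2, 6, 8)
Effective Tm = 38 − 3×6 = 38 − 18 = 20°C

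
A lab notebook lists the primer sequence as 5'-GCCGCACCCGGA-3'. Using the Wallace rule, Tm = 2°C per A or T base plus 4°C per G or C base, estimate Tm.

44°C

C=6, A=2, T=0, G=4
So N_AT = 2 and N_GC = 10.
Tm = 2(2) + 4(10) = 4 + 40 = 44°C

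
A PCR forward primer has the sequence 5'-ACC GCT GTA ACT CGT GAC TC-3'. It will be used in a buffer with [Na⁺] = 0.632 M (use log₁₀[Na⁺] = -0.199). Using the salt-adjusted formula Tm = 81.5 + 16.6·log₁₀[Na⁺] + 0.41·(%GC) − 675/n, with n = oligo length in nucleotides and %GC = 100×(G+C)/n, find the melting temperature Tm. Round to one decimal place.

67.0°C

Length n = 20. Scanning the sequence gives C=7, T=5, G=4, A=4.
G+C = 11, so %GC = 11/20 × 100 = 55%
Salt term: 16.6 × (-0.199) = -3.303
GC term: 0.41 × 55 = 22.55; length term: −675/20 = −33.75
Tm = 81.5 + (-3.303) + 22.55 − 33.75 = 66.997 → 67.0°C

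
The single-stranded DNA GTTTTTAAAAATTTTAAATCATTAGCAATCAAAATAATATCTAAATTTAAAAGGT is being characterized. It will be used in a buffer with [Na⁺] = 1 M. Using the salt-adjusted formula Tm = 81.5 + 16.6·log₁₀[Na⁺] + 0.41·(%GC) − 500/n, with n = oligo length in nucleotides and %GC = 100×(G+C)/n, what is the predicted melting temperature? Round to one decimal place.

Length n = 55. Scanning the sequence gives T=21, C=4, G=4, A=26.
G+C = 8, so %GC = 8/55 × 100 = 14.545%
Salt term: 16.6 × (0) = 0
GC term: 0.41 × 14.545 = 5.963; length term: −500/55 = −9.091
Tm = 81.5 + (0) + 5.963 − 9.091 = 78.372 → 78.4°C

78.4°C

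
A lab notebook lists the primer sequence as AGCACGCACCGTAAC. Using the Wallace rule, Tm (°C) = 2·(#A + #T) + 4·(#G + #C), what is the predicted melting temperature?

Base counts: G=3, A=5, C=6, T=1
A+T = 6, G+C = 9
Tm = 2×6 + 4×9 = 48°C

48°C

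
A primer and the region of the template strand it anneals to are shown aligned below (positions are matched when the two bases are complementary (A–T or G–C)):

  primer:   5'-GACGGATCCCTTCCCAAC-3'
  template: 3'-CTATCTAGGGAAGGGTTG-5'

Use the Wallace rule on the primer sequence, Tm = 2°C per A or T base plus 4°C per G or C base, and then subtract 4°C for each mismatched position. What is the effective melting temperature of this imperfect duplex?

Primer base counts: A=4, T=3, G=3, C=8 → A+T=7, G+C=11
Perfect-match Tm = 2(7) + 4(11) = 14 + 44 = 58°C
Mismatches (positions where the bases are not complementary): 2 (at positions 3, 4)
Effective Tm = 58 − 2×4 = 58 − 8 = 50°C

50°C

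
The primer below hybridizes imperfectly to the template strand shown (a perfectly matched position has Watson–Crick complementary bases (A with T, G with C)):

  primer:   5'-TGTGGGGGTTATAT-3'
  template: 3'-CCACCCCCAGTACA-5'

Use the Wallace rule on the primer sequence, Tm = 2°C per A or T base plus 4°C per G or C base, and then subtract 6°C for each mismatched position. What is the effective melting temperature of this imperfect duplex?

22°C

Primer base counts: A=2, T=6, G=6, C=0 → A+T=8, G+C=6
Perfect-match Tm = 2(8) + 4(6) = 16 + 24 = 40°C
Mismatches (positions where the bases are not complementary): 3 (at positions 1, 10, 13)
Effective Tm = 40 − 3×6 = 40 − 18 = 22°C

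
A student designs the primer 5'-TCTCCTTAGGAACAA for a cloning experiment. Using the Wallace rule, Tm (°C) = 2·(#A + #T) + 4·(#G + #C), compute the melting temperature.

A=5, T=4, C=4, G=2
So N_AT = 9 and N_GC = 6.
Tm = 4·6 + 2·9 = 24 + 18 = 42°C

42°C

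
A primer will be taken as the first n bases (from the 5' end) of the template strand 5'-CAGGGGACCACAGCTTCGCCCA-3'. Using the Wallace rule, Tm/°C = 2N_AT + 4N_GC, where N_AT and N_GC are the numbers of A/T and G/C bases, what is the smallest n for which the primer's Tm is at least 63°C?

n = 19

First 18 bases: CAGGGGACCACAGCTTCG → Tm = 60°C (< 63°C)
First 19 bases: CAGGGGACCACAGCTTCGC → Tm = 64°C (≥ 63°C)
Each additional base adds 2°C (A/T) or 4°C (G/C), so Tm is non-decreasing in n; n = 19 is the first length to reach 63°C.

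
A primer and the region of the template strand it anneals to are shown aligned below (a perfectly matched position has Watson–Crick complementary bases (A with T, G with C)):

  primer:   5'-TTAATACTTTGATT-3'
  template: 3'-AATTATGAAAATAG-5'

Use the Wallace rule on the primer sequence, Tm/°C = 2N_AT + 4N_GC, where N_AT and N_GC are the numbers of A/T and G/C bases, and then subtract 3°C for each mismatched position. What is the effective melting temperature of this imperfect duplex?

26°C

Primer base counts: A=4, T=8, G=1, C=1 → A+T=12, G+C=2
Perfect-match Tm = 2(12) + 4(2) = 24 + 8 = 32°C
Mismatches (positions where the bases are not complementary): 2 (at positions 11, 14)
Effective Tm = 32 − 2×3 = 32 − 6 = 26°C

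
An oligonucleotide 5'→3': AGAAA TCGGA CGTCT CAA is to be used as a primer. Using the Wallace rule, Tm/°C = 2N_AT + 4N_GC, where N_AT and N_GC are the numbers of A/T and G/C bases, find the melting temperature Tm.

Counting bases: T=3, C=4, A=7, G=4
A+T = 10, G+C = 8
Tm = 4·8 + 2·10 = 32 + 20 = 52°C

52°C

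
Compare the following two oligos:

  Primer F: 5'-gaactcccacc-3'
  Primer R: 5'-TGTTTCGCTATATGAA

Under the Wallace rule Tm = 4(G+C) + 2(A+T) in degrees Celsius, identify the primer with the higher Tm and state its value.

Primer F: A+T=4, G+C=7 → Tm = 2(4)+4(7) = 36°C
Primer R: A+T=11, G+C=5 → Tm = 2(11)+4(5) = 42°C
36°C vs 42°C → primer R is higher.

Primer R, 42°C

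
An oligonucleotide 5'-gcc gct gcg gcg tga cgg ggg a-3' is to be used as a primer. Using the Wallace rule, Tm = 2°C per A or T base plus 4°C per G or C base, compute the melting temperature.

Base counts: A=2, G=12, T=2, C=6
So N_AT = 4 and N_GC = 18.
Tm = 2×4 + 4×18 = 80°C

80°C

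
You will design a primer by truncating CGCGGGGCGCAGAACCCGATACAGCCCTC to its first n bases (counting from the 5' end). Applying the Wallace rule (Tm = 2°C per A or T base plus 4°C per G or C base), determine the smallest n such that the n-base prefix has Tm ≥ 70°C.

n = 20

First 19 bases: CGCGGGGCGCAGAACCCGA → Tm = 68°C (< 70°C)
First 20 bases: CGCGGGGCGCAGAACCCGAT → Tm = 70°C (≥ 70°C)
Each additional base adds 2°C (A/T) or 4°C (G/C), so Tm is non-decreasing in n; n = 20 is the first length to reach 70°C.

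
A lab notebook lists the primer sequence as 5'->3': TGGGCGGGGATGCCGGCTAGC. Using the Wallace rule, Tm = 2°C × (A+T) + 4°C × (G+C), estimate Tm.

74°C

Scanning the sequence gives T=3, A=2, C=5, G=11.
A+T = 5, G+C = 16
Tm = 4·16 + 2·5 = 64 + 10 = 74°C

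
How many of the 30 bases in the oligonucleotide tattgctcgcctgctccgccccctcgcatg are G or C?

Counting bases: A=2, T=8, C=14, G=6
G+C = 6 + 14 = 20

20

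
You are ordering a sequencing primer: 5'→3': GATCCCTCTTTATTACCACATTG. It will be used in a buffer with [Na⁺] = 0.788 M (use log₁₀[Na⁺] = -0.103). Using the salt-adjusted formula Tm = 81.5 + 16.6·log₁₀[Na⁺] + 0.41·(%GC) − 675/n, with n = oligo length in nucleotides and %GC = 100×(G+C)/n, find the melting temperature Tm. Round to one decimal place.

66.5°C

Length n = 23. Scanning the sequence gives T=9, C=7, A=5, G=2.
G+C = 9, so %GC = 9/23 × 100 = 39.13%
Salt term: 16.6 × (-0.103) = -1.71
GC term: 0.41 × 39.13 = 16.043; length term: −675/23 = −29.348
Tm = 81.5 + (-1.71) + 16.043 − 29.348 = 66.485 → 66.5°C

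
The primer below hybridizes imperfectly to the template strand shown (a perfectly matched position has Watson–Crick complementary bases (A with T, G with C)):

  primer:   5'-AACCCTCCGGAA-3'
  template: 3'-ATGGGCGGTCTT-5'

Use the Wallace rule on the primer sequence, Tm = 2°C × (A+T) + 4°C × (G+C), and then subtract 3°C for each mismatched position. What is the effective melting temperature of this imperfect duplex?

29°C

Primer base counts: A=4, T=1, G=2, C=5 → A+T=5, G+C=7
Perfect-match Tm = 2(5) + 4(7) = 10 + 28 = 38°C
Mismatches (positions where the bases are not complementary): 3 (at positions 1, 6, 9)
Effective Tm = 38 − 3×3 = 38 − 9 = 29°C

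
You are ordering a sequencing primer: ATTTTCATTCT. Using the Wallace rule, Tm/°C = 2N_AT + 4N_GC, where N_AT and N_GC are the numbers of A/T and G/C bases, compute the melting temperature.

Scanning the sequence gives C=2, T=7, G=0, A=2.
AT pairs contribute 9, GC pairs contribute 2.
Tm = 2×9 + 4×2 = 26°C

26°C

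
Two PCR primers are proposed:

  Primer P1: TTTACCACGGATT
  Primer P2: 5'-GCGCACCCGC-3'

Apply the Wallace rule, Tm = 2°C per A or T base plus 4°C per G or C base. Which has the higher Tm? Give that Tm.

Primer P2, 38°C

Primer P1: A+T=8, G+C=5 → Tm = 2(8)+4(5) = 36°C
Primer P2: A+T=1, G+C=9 → Tm = 2(1)+4(9) = 38°C
36°C vs 38°C → primer P2 is higher.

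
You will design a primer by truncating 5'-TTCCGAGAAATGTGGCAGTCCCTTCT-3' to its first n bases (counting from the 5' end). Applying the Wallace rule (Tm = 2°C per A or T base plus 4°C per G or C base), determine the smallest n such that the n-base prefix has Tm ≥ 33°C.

First 11 bases: TTCCGAGAAAT → Tm = 30°C (< 33°C)
First 12 bases: TTCCGAGAAATG → Tm = 34°C (≥ 33°C)
Since every base adds ≥2°C, Tm only increases with n, so the threshold is first crossed at n = 12.

n = 12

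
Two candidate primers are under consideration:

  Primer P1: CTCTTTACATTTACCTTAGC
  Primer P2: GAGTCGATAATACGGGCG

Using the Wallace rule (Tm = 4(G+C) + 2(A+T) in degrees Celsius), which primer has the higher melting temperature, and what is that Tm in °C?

Primer P1: A+T=13, G+C=7 → Tm = 2(13)+4(7) = 54°C
Primer P2: A+T=8, G+C=10 → Tm = 2(8)+4(10) = 56°C
54°C vs 56°C → primer P2 is higher.

Primer P2, 56°C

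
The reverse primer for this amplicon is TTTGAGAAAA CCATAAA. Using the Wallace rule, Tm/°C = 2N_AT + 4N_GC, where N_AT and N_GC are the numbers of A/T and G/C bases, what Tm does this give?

42°C

Scanning the sequence gives T=4, G=2, A=9, C=2.
AT pairs contribute 13, GC pairs contribute 4.
Tm = 2(13) + 4(4) = 26 + 16 = 42°C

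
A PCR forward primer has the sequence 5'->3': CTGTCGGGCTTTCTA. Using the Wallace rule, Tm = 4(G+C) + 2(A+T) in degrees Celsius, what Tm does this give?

46°C

Scanning the sequence gives A=1, C=4, T=6, G=4.
So N_AT = 7 and N_GC = 8.
Tm = 2(7) + 4(8) = 14 + 32 = 46°C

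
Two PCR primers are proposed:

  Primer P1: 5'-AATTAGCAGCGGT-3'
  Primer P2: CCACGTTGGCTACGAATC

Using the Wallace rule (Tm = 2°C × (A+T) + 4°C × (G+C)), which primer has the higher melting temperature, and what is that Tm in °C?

Primer P1: A+T=7, G+C=6 → Tm = 2(7)+4(6) = 38°C
Primer P2: A+T=8, G+C=10 → Tm = 2(8)+4(10) = 56°C
38°C vs 56°C → primer P2 is higher.

Primer P2, 56°C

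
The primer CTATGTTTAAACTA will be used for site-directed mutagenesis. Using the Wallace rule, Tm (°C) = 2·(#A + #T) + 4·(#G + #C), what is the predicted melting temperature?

34°C

Base counts: C=2, G=1, A=5, T=6
A+T = 11, G+C = 3
Tm = 2×11 + 4×3 = 34°C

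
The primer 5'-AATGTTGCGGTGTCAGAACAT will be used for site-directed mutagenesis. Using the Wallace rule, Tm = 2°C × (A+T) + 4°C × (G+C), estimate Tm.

60°C

Scanning the sequence gives A=6, G=6, C=3, T=6.
AT pairs contribute 12, GC pairs contribute 9.
Tm = 4·9 + 2·12 = 36 + 24 = 60°C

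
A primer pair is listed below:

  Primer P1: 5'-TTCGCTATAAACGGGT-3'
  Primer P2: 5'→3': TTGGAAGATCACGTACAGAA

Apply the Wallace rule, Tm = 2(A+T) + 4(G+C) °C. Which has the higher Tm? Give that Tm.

Primer P1: A+T=9, G+C=7 → Tm = 2(9)+4(7) = 46°C
Primer P2: A+T=12, G+C=8 → Tm = 2(12)+4(8) = 56°C
46°C vs 56°C → primer P2 is higher.

Primer P2, 56°C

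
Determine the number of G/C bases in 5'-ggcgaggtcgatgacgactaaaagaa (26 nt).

13

Scanning the sequence gives G=9, T=3, C=4, A=10.
Total G or C: 9 + 4 = 13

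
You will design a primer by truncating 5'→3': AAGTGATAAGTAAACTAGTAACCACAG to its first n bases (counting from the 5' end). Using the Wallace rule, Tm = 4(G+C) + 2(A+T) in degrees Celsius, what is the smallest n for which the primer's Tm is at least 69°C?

First 26 bases: AAGTGATAAGTAAACTAGTAACCACA → Tm = 68°C (< 69°C)
First 27 bases: AAGTGATAAGTAAACTAGTAACCACAG → Tm = 72°C (≥ 69°C)
Each additional base adds 2°C (A/T) or 4°C (G/C), so Tm is non-decreasing in n; n = 27 is the first length to reach 69°C.

n = 27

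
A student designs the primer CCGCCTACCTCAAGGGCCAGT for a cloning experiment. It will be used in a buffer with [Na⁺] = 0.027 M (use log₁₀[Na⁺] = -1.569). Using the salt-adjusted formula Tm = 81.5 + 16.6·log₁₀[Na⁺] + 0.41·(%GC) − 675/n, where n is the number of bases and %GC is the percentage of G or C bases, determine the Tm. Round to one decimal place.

Length n = 21. Base counts: G=5, C=9, T=3, A=4
G+C = 14, so %GC = 14/21 × 100 = 66.667%
Salt term: 16.6 × (-1.569) = -26.045
GC term: 0.41 × 66.667 = 27.333; length term: −675/21 = −32.143
Tm = 81.5 + (-26.045) + 27.333 − 32.143 = 50.645 → 50.6°C

50.6°C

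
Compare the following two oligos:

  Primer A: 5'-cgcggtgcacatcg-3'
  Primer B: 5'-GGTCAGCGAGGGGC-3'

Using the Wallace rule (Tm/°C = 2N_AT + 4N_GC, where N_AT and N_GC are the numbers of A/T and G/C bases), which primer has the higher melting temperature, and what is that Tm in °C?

Primer B, 50°C

Primer A: A+T=4, G+C=10 → Tm = 2(4)+4(10) = 48°C
Primer B: A+T=3, G+C=11 → Tm = 2(3)+4(11) = 50°C
48°C vs 50°C → primer B is higher.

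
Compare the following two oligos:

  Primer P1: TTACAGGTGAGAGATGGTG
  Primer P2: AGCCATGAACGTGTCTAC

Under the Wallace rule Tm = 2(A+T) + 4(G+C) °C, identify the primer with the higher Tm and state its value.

Primer P1, 56°C

Primer P1: A+T=10, G+C=9 → Tm = 2(10)+4(9) = 56°C
Primer P2: A+T=9, G+C=9 → Tm = 2(9)+4(9) = 54°C
56°C vs 54°C → primer P1 is higher.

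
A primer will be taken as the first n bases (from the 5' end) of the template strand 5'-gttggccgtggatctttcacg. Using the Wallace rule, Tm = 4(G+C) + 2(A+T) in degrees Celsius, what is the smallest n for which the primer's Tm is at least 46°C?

n = 14

First 13 bases: GTTGGCCGTGGAT → Tm = 42°C (< 46°C)
First 14 bases: GTTGGCCGTGGATC → Tm = 46°C (≥ 46°C)
Each additional base adds 2°C (A/T) or 4°C (G/C), so Tm is non-decreasing in n; n = 14 is the first length to reach 46°C.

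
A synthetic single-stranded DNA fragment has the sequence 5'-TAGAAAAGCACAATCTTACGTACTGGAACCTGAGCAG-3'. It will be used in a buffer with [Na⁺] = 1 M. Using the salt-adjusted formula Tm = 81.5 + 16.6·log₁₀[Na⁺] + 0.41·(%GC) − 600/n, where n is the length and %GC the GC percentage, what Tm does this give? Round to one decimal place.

Length n = 37. Scanning the sequence gives C=8, G=8, A=14, T=7.
G+C = 16, so %GC = 16/37 × 100 = 43.243%
Salt term: 16.6 × (0) = 0
GC term: 0.41 × 43.243 = 17.73; length term: −600/37 = −16.216
Tm = 81.5 + (0) + 17.73 − 16.216 = 83.014 → 83.0°C

83.0°C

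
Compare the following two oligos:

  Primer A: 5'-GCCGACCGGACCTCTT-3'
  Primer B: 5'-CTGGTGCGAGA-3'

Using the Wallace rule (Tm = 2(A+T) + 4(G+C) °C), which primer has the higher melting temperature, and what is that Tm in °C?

Primer A: A+T=5, G+C=11 → Tm = 2(5)+4(11) = 54°C
Primer B: A+T=4, G+C=7 → Tm = 2(4)+4(7) = 36°C
54°C vs 36°C → primer A is higher.

Primer A, 54°C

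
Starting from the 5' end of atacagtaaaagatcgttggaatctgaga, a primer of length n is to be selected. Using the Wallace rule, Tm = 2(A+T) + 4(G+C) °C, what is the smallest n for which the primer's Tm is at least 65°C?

First 24 bases: ATACAGTAAAAGATCGTTGGAATC → Tm = 64°C (< 65°C)
First 25 bases: ATACAGTAAAAGATCGTTGGAATCT → Tm = 66°C (≥ 65°C)
Each additional base adds 2°C (A/T) or 4°C (G/C), so Tm is non-decreasing in n; n = 25 is the first length to reach 65°C.

n = 25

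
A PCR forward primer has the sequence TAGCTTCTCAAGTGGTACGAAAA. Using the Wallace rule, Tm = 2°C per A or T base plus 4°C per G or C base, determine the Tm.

A=8, C=4, T=6, G=5
AT pairs contribute 14, GC pairs contribute 9.
Tm = 2(14) + 4(9) = 28 + 36 = 64°C

64°C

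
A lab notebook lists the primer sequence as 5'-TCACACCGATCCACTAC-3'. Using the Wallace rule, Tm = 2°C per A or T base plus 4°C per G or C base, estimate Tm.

52°C

Base counts: A=5, G=1, T=3, C=8
So N_AT = 8 and N_GC = 9.
Tm = 4·9 + 2·8 = 36 + 16 = 52°C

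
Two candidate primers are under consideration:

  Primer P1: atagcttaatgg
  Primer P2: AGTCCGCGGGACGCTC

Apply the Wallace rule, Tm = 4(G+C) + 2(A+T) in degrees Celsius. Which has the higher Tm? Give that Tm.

Primer P1: A+T=8, G+C=4 → Tm = 2(8)+4(4) = 32°C
Primer P2: A+T=4, G+C=12 → Tm = 2(4)+4(12) = 56°C
32°C vs 56°C → primer P2 is higher.

Primer P2, 56°C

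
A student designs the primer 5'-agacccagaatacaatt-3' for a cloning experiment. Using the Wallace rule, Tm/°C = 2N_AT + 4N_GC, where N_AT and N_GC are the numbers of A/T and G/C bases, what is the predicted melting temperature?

Base counts: A=8, G=2, C=4, T=3
A+T = 11, G+C = 6
Tm = 2×11 + 4×6 = 46°C

46°C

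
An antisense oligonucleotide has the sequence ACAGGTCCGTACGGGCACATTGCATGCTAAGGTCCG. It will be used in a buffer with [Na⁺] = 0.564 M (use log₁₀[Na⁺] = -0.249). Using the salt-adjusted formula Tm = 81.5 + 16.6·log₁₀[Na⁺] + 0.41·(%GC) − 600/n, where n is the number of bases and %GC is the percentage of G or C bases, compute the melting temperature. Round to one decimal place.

Length n = 36. A=8, C=10, T=7, G=11
G+C = 21, so %GC = 21/36 × 100 = 58.333%
Salt term: 16.6 × (-0.249) = -4.133
GC term: 0.41 × 58.333 = 23.917; length term: −600/36 = −16.667
Tm = 81.5 + (-4.133) + 23.917 − 16.667 = 84.617 → 84.6°C

84.6°C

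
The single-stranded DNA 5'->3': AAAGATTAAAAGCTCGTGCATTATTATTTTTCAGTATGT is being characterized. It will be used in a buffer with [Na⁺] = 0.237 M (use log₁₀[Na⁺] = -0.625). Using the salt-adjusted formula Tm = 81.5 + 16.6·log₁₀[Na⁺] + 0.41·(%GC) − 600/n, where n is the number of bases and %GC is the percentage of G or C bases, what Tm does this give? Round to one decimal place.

Length n = 39. Counting bases: T=16, G=6, C=4, A=13
G+C = 10, so %GC = 10/39 × 100 = 25.641%
Salt term: 16.6 × (-0.625) = -10.375
GC term: 0.41 × 25.641 = 10.513; length term: −600/39 = −15.385
Tm = 81.5 + (-10.375) + 10.513 − 15.385 = 66.253 → 66.3°C

66.3°C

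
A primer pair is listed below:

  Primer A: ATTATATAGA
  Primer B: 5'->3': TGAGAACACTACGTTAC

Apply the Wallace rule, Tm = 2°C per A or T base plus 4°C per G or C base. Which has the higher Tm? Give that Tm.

Primer A: A+T=9, G+C=1 → Tm = 2(9)+4(1) = 22°C
Primer B: A+T=10, G+C=7 → Tm = 2(10)+4(7) = 48°C
22°C vs 48°C → primer B is higher.

Primer B, 48°C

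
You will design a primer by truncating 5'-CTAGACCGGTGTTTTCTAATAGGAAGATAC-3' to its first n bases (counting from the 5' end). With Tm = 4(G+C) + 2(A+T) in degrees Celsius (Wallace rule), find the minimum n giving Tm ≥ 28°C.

n = 9

First 8 bases: CTAGACCG → Tm = 26°C (< 28°C)
First 9 bases: CTAGACCGG → Tm = 30°C (≥ 28°C)
Since every base adds ≥2°C, Tm only increases with n, so the threshold is first crossed at n = 9.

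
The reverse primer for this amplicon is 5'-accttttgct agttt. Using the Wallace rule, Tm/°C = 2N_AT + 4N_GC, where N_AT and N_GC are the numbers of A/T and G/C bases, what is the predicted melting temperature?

40°C

Scanning the sequence gives C=3, T=8, G=2, A=2.
AT pairs contribute 10, GC pairs contribute 5.
Tm = 2(10) + 4(5) = 20 + 20 = 40°C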